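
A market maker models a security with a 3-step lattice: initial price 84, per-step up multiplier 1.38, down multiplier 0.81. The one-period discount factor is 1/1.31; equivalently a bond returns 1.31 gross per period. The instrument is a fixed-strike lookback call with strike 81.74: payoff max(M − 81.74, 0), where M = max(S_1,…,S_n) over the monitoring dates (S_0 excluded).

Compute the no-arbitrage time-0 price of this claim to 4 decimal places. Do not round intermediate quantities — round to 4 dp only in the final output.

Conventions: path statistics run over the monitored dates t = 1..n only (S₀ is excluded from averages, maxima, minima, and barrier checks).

price = 49.3214

With p* = (R−d)/(u−d) = 0.8772, sum probability × payoff across the paths and divide by R^3.
Enumerate all 2^3 = 8 price paths (U = up ×1.38, D = down ×0.81); each path with k up-moves has probability p*^k·(1−p*)^(3−k).
DDD: M=68.0400, payoff=0.0000, prob=0.001852
UDD: M=115.9200, payoff=34.1800, prob=0.013229
DUD: M=93.8952, payoff=12.1552, prob=0.013229
UUD: M=159.9696, payoff=78.2296, prob=0.094496
DDU: M=76.0551, payoff=0.0000, prob=0.013229
UDU: M=129.5754, payoff=47.8354, prob=0.094496
DUU: M=129.5754, payoff=47.8354, prob=0.094496
UUU: M=220.7580, payoff=139.0180, prob=0.674972
Price = Σ prob·payoff / R^3 = 110.879101 / 2.248091 = 49.3214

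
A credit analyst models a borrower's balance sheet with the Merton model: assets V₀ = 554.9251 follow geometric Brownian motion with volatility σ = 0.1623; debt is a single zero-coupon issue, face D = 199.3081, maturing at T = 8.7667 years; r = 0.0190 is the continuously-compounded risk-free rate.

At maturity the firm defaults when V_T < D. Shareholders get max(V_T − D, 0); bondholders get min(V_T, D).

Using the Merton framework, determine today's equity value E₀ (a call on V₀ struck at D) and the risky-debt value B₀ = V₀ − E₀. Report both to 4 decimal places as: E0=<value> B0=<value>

E0=386.5061 B0=168.4190

Work the structural quantities from V₀ = 554.9251 against face 199.3081:
d₁ = [ln(V₀/D) + (r + σ²/2)T] / (σ√T)
   = [ln(554.9251/199.3081) + (0.0190 + 0.5·0.1623²)·8.7667] / (0.1623·√8.7667)
   = [1.023981 + 0.282030] / 0.480548 = 2.717756
d₂ = d₁ − σ√T = 2.717756 − 0.480548 = 2.237208
N(d₁) = 0.996714,  N(d₂) = 0.987364,  e^(−rT) = 0.846566
E₀ = V₀·N(d₁) − D·e^(−rT)·N(d₂)
   = 554.9251·0.996714 − 199.3081·0.846566·0.987364 = 386.506114
B₀ = V₀ − E₀ = 554.9251 − 386.506114 = 168.418986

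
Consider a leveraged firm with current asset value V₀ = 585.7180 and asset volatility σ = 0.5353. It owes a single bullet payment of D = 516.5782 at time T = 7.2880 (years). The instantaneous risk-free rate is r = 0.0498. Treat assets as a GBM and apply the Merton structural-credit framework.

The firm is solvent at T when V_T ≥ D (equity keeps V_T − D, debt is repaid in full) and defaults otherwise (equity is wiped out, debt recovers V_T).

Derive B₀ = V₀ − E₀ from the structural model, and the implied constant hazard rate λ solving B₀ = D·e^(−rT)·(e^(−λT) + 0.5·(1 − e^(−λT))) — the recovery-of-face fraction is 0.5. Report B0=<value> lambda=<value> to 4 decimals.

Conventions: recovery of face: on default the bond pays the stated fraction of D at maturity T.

B0=210.4773 lambda=0.2420

Work the structural quantities from V₀ = 585.7180 against face 516.5782:
d₁ = [ln(V₀/D) + (r + σ²/2)T] / (σ√T)
   = [ln(585.7180/516.5782) + (0.0498 + 0.5·0.5353²)·7.2880] / (0.5353·√7.2880)
   = [0.125612 + 1.407116] / 1.445112 = 1.060629
d₂ = d₁ − σ√T = 1.060629 − 1.445112 = -0.384482
N(d₁) = 0.855571,  N(d₂) = 0.350311,  e^(−rT) = 0.695627
E₀ = V₀·N(d₁) − D·e^(−rT)·N(d₂)
   = 585.7180·0.855571 − 516.5782·0.695627·0.350311 = 375.240735
B₀ = V₀ − E₀ = 585.7180 − 375.240735 = 210.477265
e^(−λT) = (B₀·e^(rT)/D − 0.5)/(1 − 0.5) = (210.4773·1.437553/516.5782 − 0.5)/0.5 = 0.17144814
λ = −ln(0.17144814)/7.2880 = 0.241970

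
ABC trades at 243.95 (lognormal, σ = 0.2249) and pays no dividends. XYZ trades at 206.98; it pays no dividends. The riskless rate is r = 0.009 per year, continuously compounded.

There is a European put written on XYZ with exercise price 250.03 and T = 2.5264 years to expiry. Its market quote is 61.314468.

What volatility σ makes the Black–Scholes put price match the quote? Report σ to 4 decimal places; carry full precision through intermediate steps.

At σ = 0.2813 the Black–Scholes value reproduces the quote:
σ√T = 0.2813·√2.5264 = 0.447117
d₁ = (ln(S/K) + (r+σ²/2)T) / (σ√T) = (ln(206.98/250.03) + (0.009+0.2813²/2)·2.5264) / 0.447117 = (-0.188959 + 0.122694) / 0.447117 = -0.148204
d₂ = d₁ − σ√T = -0.148204 − 0.447117 = -0.595321
e^{−rT} = 0.977519
N(−d₁) = 0.558909,  N(−d₂) = 0.724185
V = K·e^{−rT}·N(−d₂) − S·N(−d₁) = 176.997485 − 115.683017 = 61.314468 (the observed quote) — the price is monotone increasing in volatility, hence this σ is the only solution

sigma = 0.2813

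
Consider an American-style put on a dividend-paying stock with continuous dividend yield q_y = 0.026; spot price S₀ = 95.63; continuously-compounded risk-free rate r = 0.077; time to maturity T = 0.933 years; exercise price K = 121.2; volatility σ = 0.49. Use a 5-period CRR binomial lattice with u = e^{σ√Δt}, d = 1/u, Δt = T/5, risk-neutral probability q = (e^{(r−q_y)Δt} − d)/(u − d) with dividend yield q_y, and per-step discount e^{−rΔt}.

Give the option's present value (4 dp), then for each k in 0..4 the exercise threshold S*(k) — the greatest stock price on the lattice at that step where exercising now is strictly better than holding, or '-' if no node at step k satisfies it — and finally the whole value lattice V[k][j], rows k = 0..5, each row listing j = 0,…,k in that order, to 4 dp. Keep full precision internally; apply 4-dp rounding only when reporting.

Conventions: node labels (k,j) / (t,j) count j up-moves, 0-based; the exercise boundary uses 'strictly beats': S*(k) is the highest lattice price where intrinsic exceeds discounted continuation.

price = 31.9137
boundary = - - 62.6243 77.3871 95.6300
tree:
31.9137
44.2458 18.9738
58.5757 29.4303 7.7529
70.5222 43.8129 14.0989 0.8270
80.1898 58.5757 25.5700 1.5821 0.0000
88.0131 70.5222 43.8129 3.0266 0.0000 0.0000

Δt=0.18660, u=1.23574, d=0.80923, q=0.46970, disc=e^(-rΔt)=0.98573
k=5 terminal: V=max(K-S,0) → 88.0131 70.5222 43.8129 3.0266 0.0000 0.0000
k=4: j=0 S=41.0102 intr=80.1898 cont=78.6593 V=80.1898[EX]; j=1 S=62.6243 intr=58.5757 cont=57.1498 V=58.5757[EX]; j=2 S=95.6300 intr=25.5700 cont=24.3039 V=25.5700[EX]; j=3 S=146.0311 intr=0.0000 cont=1.5821 V=1.5821[hold]; j=4 S=222.9956 intr=0.0000 cont=0.0000 V=0.0000[hold]  S*(4)=95.6300
k=3: j=0 S=50.6778 intr=70.5222 cont=69.0385 V=70.5222[EX]; j=1 S=77.3871 intr=43.8129 cont=42.4585 V=43.8129[EX]; j=2 S=118.1734 intr=3.0266 cont=14.0989 V=14.0989[hold]; j=3 S=180.4558 intr=0.0000 cont=0.8270 V=0.8270[hold]  S*(3)=77.3871
k=2: j=0 S=62.6243 intr=58.5757 cont=57.1498 V=58.5757[EX]; j=1 S=95.6300 intr=25.5700 cont=29.4303 V=29.4303[hold]; j=2 S=146.0311 intr=0.0000 cont=7.7529 V=7.7529[hold]  S*(2)=62.6243
k=1: j=0 S=77.3871 intr=43.8129 cont=44.2458 V=44.2458[hold]; j=1 S=118.1734 intr=3.0266 cont=18.9738 V=18.9738[hold]  S*(1)=-
k=0: j=0 S=95.6300 intr=25.5700 cont=31.9137 V=31.9137[hold]  S*(0)=-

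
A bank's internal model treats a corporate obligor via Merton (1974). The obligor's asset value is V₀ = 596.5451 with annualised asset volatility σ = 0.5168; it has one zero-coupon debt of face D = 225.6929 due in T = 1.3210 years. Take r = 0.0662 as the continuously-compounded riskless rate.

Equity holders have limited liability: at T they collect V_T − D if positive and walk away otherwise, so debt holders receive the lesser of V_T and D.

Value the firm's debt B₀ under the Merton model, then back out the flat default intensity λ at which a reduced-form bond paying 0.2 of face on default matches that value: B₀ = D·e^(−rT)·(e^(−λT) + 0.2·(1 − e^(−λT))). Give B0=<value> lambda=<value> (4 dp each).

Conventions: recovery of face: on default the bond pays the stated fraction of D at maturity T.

B0=203.7934 lambda=0.0139

Work the structural quantities from V₀ = 596.5451 against face 225.6929:
d₁ = [ln(V₀/D) + (r + σ²/2)T] / (σ√T)
   = [ln(596.5451/225.6929) + (0.0662 + 0.5·0.5168²)·1.3210] / (0.5168·√1.3210)
   = [0.971980 + 0.263858] / 0.593983 = 2.080595
d₂ = d₁ − σ√T = 2.080595 − 0.593983 = 1.486612
N(d₁) = 0.981264,  N(d₂) = 0.931441,  e^(−rT) = 0.916265
E₀ = V₀·N(d₁) − D·e^(−rT)·N(d₂)
   = 596.5451·0.981264 − 225.6929·0.916265·0.931441 = 392.751682
B₀ = V₀ − E₀ = 596.5451 − 392.751682 = 203.793418
e^(−λT) = (B₀·e^(rT)/D − 0.2)/(1 − 0.2) = (203.7934·1.091388/225.6929 − 0.2)/0.8 = 0.98186005
λ = −ln(0.98186005)/1.3210 = 0.013858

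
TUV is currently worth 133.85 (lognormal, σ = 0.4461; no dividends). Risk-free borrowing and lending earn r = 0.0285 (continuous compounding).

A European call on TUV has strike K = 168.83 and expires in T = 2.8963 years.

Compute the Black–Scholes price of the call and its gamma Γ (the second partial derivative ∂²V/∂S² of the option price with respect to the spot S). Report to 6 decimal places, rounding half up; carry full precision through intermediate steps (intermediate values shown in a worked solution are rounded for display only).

σ√T = 0.4461·√2.8963 = 0.759196
d₁ = (ln(S/K) + (r+σ²/2)T) / (σ√T) = (ln(133.85/168.83) + (0.0285+0.4461²/2)·2.8963) / 0.759196 = (-0.232173 + 0.370734) / 0.759196 = 0.182511
d₂ = d₁ − σ√T = 0.182511 − 0.759196 = -0.576685
e^{−rT} = 0.920770
N(d₁) = 0.572409,  N(d₂) = 0.282076
Call price V = S·N(d₁) − K·e^{−rT}·N(d₂) = 76.616948 − 43.849747 = 32.767201
φ(d₁) = (1/√(2π))·e^{−d₁²/2} = 0.392353
Γ = φ(d₁) / (S·σ·√T) = 0.003861

price = 32.767201
Γ = 0.003861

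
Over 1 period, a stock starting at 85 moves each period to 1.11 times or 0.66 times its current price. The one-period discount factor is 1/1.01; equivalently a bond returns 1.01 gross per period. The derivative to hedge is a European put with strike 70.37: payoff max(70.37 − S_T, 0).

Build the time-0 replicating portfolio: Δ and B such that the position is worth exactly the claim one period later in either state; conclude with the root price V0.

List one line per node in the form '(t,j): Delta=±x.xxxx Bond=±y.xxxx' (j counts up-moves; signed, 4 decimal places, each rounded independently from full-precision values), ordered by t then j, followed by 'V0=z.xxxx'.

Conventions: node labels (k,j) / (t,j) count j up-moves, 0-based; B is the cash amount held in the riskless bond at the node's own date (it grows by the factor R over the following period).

The replicating-portfolio and risk-neutral prices coincide; use p* = (1.01−0.66)/(1.11−0.66) = 0.7778 for the latter.
Payoffs at expiry: V(1,0)=14.2700, V(1,1)=0.0000
Node (0,0) S=85.0000: V=(p*·0.0000+(1−p*)·14.2700)/1.01=3.1397; Δ=(0.0000−14.2700)/(94.3500−56.1000)=-0.3731; B=V−Δ·S=34.8508
As a check, the time-0 holding Δ(0,0)·S0 + B(0,0) comes to 3.1397 — exactly V0.

(0,0): Delta=-0.3731 Bond=34.8508
V0=3.1397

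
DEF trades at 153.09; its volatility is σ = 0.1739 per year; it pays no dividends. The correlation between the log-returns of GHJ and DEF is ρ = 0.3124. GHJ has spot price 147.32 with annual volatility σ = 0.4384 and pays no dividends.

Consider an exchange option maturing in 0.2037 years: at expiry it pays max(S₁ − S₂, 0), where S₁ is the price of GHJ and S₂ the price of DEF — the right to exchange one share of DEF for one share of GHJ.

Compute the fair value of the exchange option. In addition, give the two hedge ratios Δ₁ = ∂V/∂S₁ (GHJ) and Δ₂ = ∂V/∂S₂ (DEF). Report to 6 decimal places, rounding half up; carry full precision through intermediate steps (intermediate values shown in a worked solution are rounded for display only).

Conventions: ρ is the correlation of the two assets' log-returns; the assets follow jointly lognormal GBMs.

exchange price = 8.638152
Δ1 = 0.456502
Δ2 = -0.382871

σ_eff = √(σ₁² + σ₂² − 2ρσ₁σ₂) = √(0.4384² + 0.1739² − 2·0.3124·0.4384·0.1739) = 0.418094
d₁ = (ln(S₁/S₂) + (q₂ − q₁ + σ_eff²/2)T) / (σ_eff√T) = (ln(147.32/153.09) + (0.0 − 0.0 + 0.087401)·0.2037) / 0.188699 = -0.109250
d₂ = d₁ − σ_eff√T = -0.109250 − 0.188699 = -0.297948
N(d₁) = 0.456502,  N(d₂) = 0.382871
V = S₁·e^{−q₁T}·N(d₁) − S₂·e^{−q₂T}·N(d₂) = 67.251915 − 58.613763 = 8.638152
Key observation: r never enters — measured in units of DEF, the claim is a call on S₁/S₂ struck at 1, so only the dividend yields and σ_eff matter.
Δ₁ = e^{−q₁T}·N(d₁) = 0.456502;  Δ₂ = −e^{−q₂T}·N(d₂) = -0.382871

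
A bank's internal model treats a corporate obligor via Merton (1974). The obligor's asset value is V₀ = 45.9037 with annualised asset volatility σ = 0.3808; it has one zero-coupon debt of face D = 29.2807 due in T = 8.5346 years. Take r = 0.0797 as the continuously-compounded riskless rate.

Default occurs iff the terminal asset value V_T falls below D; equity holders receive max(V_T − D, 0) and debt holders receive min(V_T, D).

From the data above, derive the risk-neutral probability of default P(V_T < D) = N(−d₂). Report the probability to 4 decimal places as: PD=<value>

With assets at 45.9037 and a single debt payment of 29.2807 at 8.5346 years:
d₁ = [ln(V₀/D) + (r + σ²/2)T] / (σ√T)
   = [ln(45.9037/29.2807) + (0.0797 + 0.5·0.3808²)·8.5346] / (0.3808·√8.5346)
   = [0.449617 + 1.299003] / 1.112471 = 1.571835
d₂ = d₁ − σ√T = 1.571835 − 1.112471 = 0.459364
risk-neutral PD = N(−d₂) = N(-0.459364) = 0.322986

PD=0.3230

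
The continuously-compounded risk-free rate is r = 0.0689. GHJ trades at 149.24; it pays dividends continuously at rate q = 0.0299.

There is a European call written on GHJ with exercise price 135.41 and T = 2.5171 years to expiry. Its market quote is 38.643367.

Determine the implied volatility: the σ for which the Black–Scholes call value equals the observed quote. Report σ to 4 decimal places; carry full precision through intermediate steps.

At σ = 0.3099 the Black–Scholes value reproduces the quote:
σ√T = 0.3099·√2.5171 = 0.491668
d₁ = (ln(S/K) + (r−q+σ²/2)T) / (σ√T) = (ln(149.24/135.41) + (0.0689−0.0299+0.3099²/2)·2.5171) / 0.491668 = (0.097249 + 0.219036) / 0.491668 = 0.643288
d₂ = d₁ − σ√T = 0.643288 − 0.491668 = 0.151620
e^{−rT} = 0.840778
e^{−qT} = 0.927501
N(d₁) = 0.739981,  N(d₂) = 0.560257
V = S·e^{−qT}·N(d₁) − K·e^{−rT}·N(d₂) = 102.428423 − 63.785056 = 38.643367 (matching the quote); vega is positive throughout, so no other σ reproduces this price

sigma = 0.3099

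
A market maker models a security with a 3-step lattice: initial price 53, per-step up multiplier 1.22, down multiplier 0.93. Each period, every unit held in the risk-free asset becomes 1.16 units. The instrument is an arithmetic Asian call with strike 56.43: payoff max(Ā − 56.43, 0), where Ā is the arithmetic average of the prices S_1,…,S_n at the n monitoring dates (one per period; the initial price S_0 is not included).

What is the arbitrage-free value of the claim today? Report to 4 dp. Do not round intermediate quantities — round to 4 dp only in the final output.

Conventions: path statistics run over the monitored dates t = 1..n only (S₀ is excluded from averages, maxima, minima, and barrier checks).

Risk-neutral up-probability p* = (R−d)/(u−d) = (1.16−0.93)/(1.22−0.93) = 0.7931; the claim prices as the p*-weighted sum of path payoffs discounted by R^3.
Enumerate all 2^3 = 8 price paths (U = up ×1.22, D = down ×0.93); each path with k up-moves has probability p*^k·(1−p*)^(3−k).
DDD: Ā=45.9202, payoff=0.0000, prob=0.008856
UDD: Ā=60.2394, payoff=3.8094, prob=0.033950
DUD: Ā=55.1161, payoff=0.0000, prob=0.033950
UUD: Ā=72.3028, payoff=15.8728, prob=0.130141
DDU: Ā=50.3514, payoff=0.0000, prob=0.033950
UDU: Ā=66.0523, payoff=9.6223, prob=0.130141
DUU: Ā=60.9290, payoff=4.4990, prob=0.130141
UUU: Ā=79.9284, payoff=23.4984, prob=0.498872
Price = Σ prob·payoff / R^3 = 15.755484 / 1.560896 = 10.0939

price = 10.0939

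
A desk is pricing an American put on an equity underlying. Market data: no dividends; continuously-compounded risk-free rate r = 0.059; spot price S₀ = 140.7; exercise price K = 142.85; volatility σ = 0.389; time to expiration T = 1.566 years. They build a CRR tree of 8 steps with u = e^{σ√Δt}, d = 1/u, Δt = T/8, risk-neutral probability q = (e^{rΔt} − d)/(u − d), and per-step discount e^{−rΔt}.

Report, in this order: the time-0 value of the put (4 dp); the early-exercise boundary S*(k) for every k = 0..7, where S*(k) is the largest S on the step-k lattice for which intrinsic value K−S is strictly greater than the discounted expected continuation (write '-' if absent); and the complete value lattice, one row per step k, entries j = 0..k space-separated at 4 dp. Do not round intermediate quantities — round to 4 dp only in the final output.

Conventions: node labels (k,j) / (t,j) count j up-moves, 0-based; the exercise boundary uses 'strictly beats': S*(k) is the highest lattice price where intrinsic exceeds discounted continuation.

price = 22.5506
boundary = - - - 83.9572 70.6826 83.9572 99.7248 118.4537
tree:
22.5506
32.1062 13.1651
44.2746 20.2345 6.1382
58.8928 30.1480 10.4226 1.8359
72.1674 43.1967 17.3164 3.5132 0.1382
83.3432 58.8928 27.9256 6.7133 0.2744 0.0000
92.7519 72.1674 43.1252 12.8084 0.5450 0.0000 0.0000
100.6730 83.3432 58.8928 24.3963 1.0825 0.0000 0.0000 0.0000
107.3417 92.7519 72.1674 43.1252 2.1500 0.0000 0.0000 0.0000 0.0000

Δt=0.19575, u=1.18781, d=0.84189, q=0.49066, disc=e^(-rΔt)=0.98852
k=8 terminal: V=max(K-S,0) → 107.3417 92.7519 72.1674 43.1252 2.1500 0.0000 0.0000 0.0000 0.0000
k=7: j=0 S=42.1770 intr=100.6730 cont=99.0327 V=100.6730[EX]; j=1 S=59.5068 intr=83.3432 cont=81.7029 V=83.3432[EX]; j=2 S=83.9572 intr=58.8928 cont=57.2525 V=58.8928[EX]; j=3 S=118.4537 intr=24.3963 cont=22.7560 V=24.3963[EX]; j=4 S=167.1243 intr=0.0000 cont=1.0825 V=1.0825[hold]; j=5 S=235.7928 intr=0.0000 cont=0.0000 V=0.0000[hold]; j=6 S=332.6759 intr=0.0000 cont=0.0000 V=0.0000[hold]; j=7 S=469.3667 intr=0.0000 cont=0.0000 V=0.0000[hold]  S*(7)=118.4537
k=6: j=0 S=50.0981 intr=92.7519 cont=91.1116 V=92.7519[EX]; j=1 S=70.6826 intr=72.1674 cont=70.5271 V=72.1674[EX]; j=2 S=99.7248 intr=43.1252 cont=41.4849 V=43.1252[EX]; j=3 S=140.7000 intr=2.1500 cont=12.8084 V=12.8084[hold]; j=4 S=198.5112 intr=0.0000 cont=0.5450 V=0.5450[hold]; j=5 S=280.0760 intr=0.0000 cont=0.0000 V=0.0000[hold]; j=6 S=395.1544 intr=0.0000 cont=0.0000 V=0.0000[hold]  S*(6)=99.7248
k=5: j=0 S=59.5068 intr=83.3432 cont=81.7029 V=83.3432[EX]; j=1 S=83.9572 intr=58.8928 cont=57.2525 V=58.8928[EX]; j=2 S=118.4537 intr=24.3963 cont=27.9256 V=27.9256[hold]; j=3 S=167.1243 intr=0.0000 cont=6.7133 V=6.7133[hold]; j=4 S=235.7928 intr=0.0000 cont=0.2744 V=0.2744[hold]; j=5 S=332.6759 intr=0.0000 cont=0.0000 V=0.0000[hold]  S*(5)=83.9572
k=4: j=0 S=70.6826 intr=72.1674 cont=70.5271 V=72.1674[EX]; j=1 S=99.7248 intr=43.1252 cont=43.1967 V=43.1967[hold]; j=2 S=140.7000 intr=2.1500 cont=17.3164 V=17.3164[hold]; j=3 S=198.5112 intr=0.0000 cont=3.5132 V=3.5132[hold]; j=4 S=280.0760 intr=0.0000 cont=0.1382 V=0.1382[hold]  S*(4)=70.6826
k=3: j=0 S=83.9572 intr=58.8928 cont=57.2872 V=58.8928[EX]; j=1 S=118.4537 intr=24.3963 cont=30.1480 V=30.1480[hold]; j=2 S=167.1243 intr=0.0000 cont=10.4226 V=10.4226[hold]; j=3 S=235.7928 intr=0.0000 cont=1.8359 V=1.8359[hold]  S*(3)=83.9572
k=2: j=0 S=99.7248 intr=43.1252 cont=44.2746 V=44.2746[hold]; j=1 S=140.7000 intr=2.1500 cont=20.2345 V=20.2345[hold]; j=2 S=198.5112 intr=0.0000 cont=6.1382 V=6.1382[hold]  S*(2)=-
k=1: j=0 S=118.4537 intr=24.3963 cont=32.1062 V=32.1062[hold]; j=1 S=167.1243 intr=0.0000 cont=13.1651 V=13.1651[hold]  S*(1)=-
k=0: j=0 S=140.7000 intr=2.1500 cont=22.5506 V=22.5506[hold]  S*(0)=-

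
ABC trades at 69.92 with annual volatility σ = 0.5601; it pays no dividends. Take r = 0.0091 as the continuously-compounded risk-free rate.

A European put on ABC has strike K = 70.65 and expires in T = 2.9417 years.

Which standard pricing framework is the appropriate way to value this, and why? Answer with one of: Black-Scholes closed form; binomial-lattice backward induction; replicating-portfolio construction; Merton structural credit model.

framework: Black-Scholes closed form

Key observation: everything needed for the exact continuous-time valuation of the European put on ABC (strike 70.65) is given, and no feature rules the closed form out.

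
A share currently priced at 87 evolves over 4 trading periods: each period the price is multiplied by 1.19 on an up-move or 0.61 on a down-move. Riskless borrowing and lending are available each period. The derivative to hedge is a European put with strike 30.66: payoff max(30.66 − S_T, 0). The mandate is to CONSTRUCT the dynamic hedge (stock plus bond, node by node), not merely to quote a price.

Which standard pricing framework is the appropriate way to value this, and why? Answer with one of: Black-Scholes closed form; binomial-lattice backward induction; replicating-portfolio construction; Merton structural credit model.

framework: replicating-portfolio construction

Key observation: since the answer must list Δ and B at each node of the 1.19/0.61 lattice on 87, the replicating-portfolio method — solving the two-state system at every node — is the one that applies.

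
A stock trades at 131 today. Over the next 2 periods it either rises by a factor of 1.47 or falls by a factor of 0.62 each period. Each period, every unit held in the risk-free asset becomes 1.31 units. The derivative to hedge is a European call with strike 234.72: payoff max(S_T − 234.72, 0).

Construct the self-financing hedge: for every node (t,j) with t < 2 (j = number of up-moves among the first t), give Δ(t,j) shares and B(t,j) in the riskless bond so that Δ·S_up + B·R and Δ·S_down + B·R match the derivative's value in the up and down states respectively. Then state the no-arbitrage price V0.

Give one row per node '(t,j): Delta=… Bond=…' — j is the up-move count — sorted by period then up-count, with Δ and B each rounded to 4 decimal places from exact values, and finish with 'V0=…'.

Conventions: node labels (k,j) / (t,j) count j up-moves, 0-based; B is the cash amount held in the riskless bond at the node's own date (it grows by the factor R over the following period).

Risk-neutral probability p* = (R−d)/(u−d) = (1.31−0.62)/(1.47−0.62) = 0.8118.
Payoffs at expiry: V(2,0)=0.0000, V(2,1)=0.0000, V(2,2)=48.3579
(1,0): S=81.2200. Δ = (V_up−V_dn)/(S_up−S_dn) = (0.0000−0.0000)/(119.3934−50.3564) = 0.0000. V = [p*·0.0000 + (1−p*)·0.0000]/1.31 = 0.0000. B = V − Δ·S = 0.0000.
(1,1): S=192.5700. Δ = (V_up−V_dn)/(S_up−S_dn) = (48.3579−0.0000)/(283.0779−119.3934) = 0.2954. V = [p*·48.3579 + (1−p*)·0.0000]/1.31 = 29.9658. B = V − Δ·S = -26.9258.
(0,0): S=131.0000. Δ = (V_up−V_dn)/(S_up−S_dn) = (29.9658−0.0000)/(192.5700−81.2200) = 0.2691. V = [p*·29.9658 + (1−p*)·0.0000]/1.31 = 18.5689. B = V − Δ·S = -16.6851.
As a check, the time-0 holding Δ(0,0)·S0 + B(0,0) comes to 18.5689 — exactly V0.

(0,0): Delta=0.2691 Bond=-16.6851
(1,0): Delta=0.0000 Bond=0.0000
(1,1): Delta=0.2954 Bond=-26.9258
V0=18.5689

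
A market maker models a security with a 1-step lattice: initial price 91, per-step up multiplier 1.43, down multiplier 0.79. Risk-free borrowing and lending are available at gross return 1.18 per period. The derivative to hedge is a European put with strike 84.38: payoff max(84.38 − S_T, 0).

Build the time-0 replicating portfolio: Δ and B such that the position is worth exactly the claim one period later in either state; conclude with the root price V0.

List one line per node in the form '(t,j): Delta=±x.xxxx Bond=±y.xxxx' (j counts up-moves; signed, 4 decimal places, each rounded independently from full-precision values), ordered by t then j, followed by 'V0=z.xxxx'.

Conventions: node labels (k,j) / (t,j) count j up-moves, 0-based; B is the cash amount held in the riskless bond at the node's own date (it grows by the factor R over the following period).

(0,0): Delta=-0.2145 Bond=23.6503
V0=4.1347

Arbitrage-free pricing uses the up-move probability p* = (R−d)/(u−d) = 0.6094, discounting each step at R = 1.18.
At maturity the claim pays: V(1,0)=12.4900, V(1,1)=0.0000
(0,0): S=91.0000. Δ = (V_up−V_dn)/(S_up−S_dn) = (0.0000−12.4900)/(130.1300−71.8900) = -0.2145. V = [p*·0.0000 + (1−p*)·12.4900]/1.18 = 4.1347. B = V − Δ·S = 23.6503.
As a check, the time-0 holding Δ(0,0)·S0 + B(0,0) comes to 4.1347 — exactly V0.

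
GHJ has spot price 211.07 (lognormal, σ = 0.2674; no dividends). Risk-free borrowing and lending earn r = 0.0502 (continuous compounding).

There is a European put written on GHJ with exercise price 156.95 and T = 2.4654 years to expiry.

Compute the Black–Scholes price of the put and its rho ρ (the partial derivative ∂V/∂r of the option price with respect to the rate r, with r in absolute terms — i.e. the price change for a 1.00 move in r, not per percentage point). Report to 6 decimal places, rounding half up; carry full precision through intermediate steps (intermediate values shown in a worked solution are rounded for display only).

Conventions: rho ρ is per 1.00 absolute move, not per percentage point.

price = 5.897321
ρ = -73.381572

σ√T = 0.2674·√2.4654 = 0.419861
d₁ = (ln(S/K) + (r+σ²/2)T) / (σ√T) = (ln(211.07/156.95) + (0.0502+0.2674²/2)·2.4654) / 0.419861 = (0.296263 + 0.211905) / 0.419861 = 1.210323
d₂ = d₁ − σ√T = 1.210323 − 0.419861 = 0.790463
e^{−rT} = 0.883589
N(−d₁) = 0.113077,  N(−d₂) = 0.214629
Put price V = K·e^{−rT}·N(−d₂) − S·N(−d₁) = 29.764571 − 23.867249 = 5.897321
ρ = −K·T·e^{−rT}·N(−d₂) = -73.381572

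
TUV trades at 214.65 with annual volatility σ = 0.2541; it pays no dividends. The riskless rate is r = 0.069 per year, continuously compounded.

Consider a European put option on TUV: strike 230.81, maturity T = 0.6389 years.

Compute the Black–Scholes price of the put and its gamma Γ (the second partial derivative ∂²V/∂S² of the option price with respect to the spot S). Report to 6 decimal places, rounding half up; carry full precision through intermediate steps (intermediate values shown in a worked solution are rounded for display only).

σ√T = 0.2541·√0.6389 = 0.203105
d₁ = (ln(S/K) + (r+σ²/2)T) / (σ√T) = (ln(214.65/230.81) + (0.069+0.2541²/2)·0.6389) / 0.203105 = (-0.072586 + 0.064710) / 0.203105 = -0.038778
d₂ = d₁ − σ√T = -0.038778 − 0.203105 = -0.241884
e^{−rT} = 0.956873
N(−d₁) = 0.515466,  N(−d₂) = 0.595565
Put price V = K·e^{−rT}·N(−d₂) − S·N(−d₁) = 131.534049 − 110.644878 = 20.889171
φ(d₁) = (1/√(2π))·e^{−d₁²/2} = 0.398642
Γ = φ(d₁) / (S·σ·√T) = 0.009144

price = 20.889171
Γ = 0.009144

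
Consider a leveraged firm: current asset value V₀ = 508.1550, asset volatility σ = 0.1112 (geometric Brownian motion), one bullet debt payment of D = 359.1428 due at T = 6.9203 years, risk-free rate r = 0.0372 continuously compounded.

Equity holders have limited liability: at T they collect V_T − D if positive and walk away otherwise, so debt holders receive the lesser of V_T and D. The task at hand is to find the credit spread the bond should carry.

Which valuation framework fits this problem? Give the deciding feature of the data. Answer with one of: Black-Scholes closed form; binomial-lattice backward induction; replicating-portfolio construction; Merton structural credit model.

Key observation: assets follow a GBM and default happens iff V_T < 359.1428; valuing claims on that split (equity as a call, risky debt as the residual) is the structural model's definition.

framework: Merton structural credit model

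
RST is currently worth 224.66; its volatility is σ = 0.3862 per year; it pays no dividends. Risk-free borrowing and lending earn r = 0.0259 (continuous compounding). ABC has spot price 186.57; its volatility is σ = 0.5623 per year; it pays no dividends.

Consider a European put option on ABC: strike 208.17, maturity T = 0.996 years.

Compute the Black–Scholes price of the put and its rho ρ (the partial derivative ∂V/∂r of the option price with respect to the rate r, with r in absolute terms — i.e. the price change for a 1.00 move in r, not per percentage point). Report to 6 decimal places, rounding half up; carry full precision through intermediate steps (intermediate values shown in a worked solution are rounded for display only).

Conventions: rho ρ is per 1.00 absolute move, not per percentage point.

σ√T = 0.5623·√0.996 = 0.561174
d₁ = (ln(S/K) + (r+σ²/2)T) / (σ√T) = (ln(186.57/208.17) + (0.0259+0.5623²/2)·0.996) / 0.561174 = (-0.109549 + 0.183255) / 0.561174 = 0.131343
d₂ = d₁ − σ√T = 0.131343 − 0.561174 = -0.429832
e^{−rT} = 0.974533
N(−d₁) = 0.447752,  N(−d₂) = 0.666341
Put price V = K·e^{−rT}·N(−d₂) − S·N(−d₁) = 135.179674 − 83.537112 = 51.642562
ρ = −K·T·e^{−rT}·N(−d₂) = -134.638956

price = 51.642562
ρ = -134.638956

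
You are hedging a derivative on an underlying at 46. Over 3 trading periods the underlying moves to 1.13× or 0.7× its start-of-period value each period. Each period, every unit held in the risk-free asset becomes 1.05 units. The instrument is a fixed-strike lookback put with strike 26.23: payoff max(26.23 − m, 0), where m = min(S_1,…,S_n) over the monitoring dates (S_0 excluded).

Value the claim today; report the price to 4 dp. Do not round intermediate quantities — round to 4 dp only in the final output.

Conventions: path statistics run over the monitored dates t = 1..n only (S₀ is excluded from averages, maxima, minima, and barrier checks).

price = 0.1849

Under the martingale measure an up-move has probability p* = 0.8140; value the claim as the probability-weighted average of per-path payoffs, discounted 3 periods at R = 1.05.
Enumerate all 2^3 = 8 price paths (U = up ×1.13, D = down ×0.7); each path with k up-moves has probability p*^k·(1−p*)^(3−k).
DDD: m=15.7780, payoff=10.4520, prob=0.006440
UDD: m=25.4702, payoff=0.7598, prob=0.028174
DUD: m=25.4702, payoff=0.7598, prob=0.028174
UUD: m=41.1162, payoff=0.0000, prob=0.123260
DDU: m=22.5400, payoff=3.6900, prob=0.028174
UDU: m=36.3860, payoff=0.0000, prob=0.123260
DUU: m=32.2000, payoff=0.0000, prob=0.123260
UUU: m=51.9800, payoff=0.0000, prob=0.539261
Price = Σ prob·payoff / R^3 = 0.214081 / 1.157625 = 0.1849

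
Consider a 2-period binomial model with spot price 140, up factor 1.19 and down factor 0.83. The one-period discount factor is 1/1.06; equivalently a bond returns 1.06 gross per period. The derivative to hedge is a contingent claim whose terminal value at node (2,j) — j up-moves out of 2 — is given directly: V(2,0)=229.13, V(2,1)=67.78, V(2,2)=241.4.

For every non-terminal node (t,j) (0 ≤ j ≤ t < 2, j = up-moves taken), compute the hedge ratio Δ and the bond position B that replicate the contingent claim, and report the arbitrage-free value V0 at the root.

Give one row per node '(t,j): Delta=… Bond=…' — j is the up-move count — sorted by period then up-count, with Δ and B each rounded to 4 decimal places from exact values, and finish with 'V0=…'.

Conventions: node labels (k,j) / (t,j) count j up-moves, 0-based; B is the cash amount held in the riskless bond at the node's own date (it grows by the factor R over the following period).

(0,0): Delta=0.9857 Bond=4.1277
(1,0): Delta=-3.8571 Bond=567.1051
(1,1): Delta=2.8948 Bond=-313.6892
V0=142.1220

No-arbitrage ⇒ martingale measure with p* = (R−d)/(u−d) = 0.6389.
Terminal payoffs: V(2,0)=229.1300, V(2,1)=67.7800, V(2,2)=241.4000
Node (1,0) S=116.2000: V=(p*·67.7800+(1−p*)·229.1300)/1.06=118.9106; Δ=(67.7800−229.1300)/(138.2780−96.4460)=-3.8571; B=V−Δ·S=567.1051
Node (1,1) S=166.6000: V=(p*·241.4000+(1−p*)·67.7800)/1.06=168.5886; Δ=(241.4000−67.7800)/(198.2540−138.2780)=2.8948; B=V−Δ·S=-313.6892
Node (0,0) S=140.0000: V=(p*·168.5886+(1−p*)·118.9106)/1.06=142.1220; Δ=(168.5886−118.9106)/(166.6000−116.2000)=0.9857; B=V−Δ·S=4.1277
As a check, the time-0 holding Δ(0,0)·S0 + B(0,0) comes to 142.1220 — exactly V0.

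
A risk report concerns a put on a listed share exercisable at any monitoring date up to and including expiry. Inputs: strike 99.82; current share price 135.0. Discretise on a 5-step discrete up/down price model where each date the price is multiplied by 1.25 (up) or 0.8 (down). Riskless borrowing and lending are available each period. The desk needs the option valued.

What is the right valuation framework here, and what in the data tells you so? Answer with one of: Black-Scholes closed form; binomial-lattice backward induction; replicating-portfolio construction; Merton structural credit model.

framework: binomial-lattice backward induction

Key observation: the put (strike 99.82 on spot 135) is American-style on a 5-step discrete price model, so the early-exercise decision at every node requires stepwise backward valuation — a closed form cannot price the exercise right.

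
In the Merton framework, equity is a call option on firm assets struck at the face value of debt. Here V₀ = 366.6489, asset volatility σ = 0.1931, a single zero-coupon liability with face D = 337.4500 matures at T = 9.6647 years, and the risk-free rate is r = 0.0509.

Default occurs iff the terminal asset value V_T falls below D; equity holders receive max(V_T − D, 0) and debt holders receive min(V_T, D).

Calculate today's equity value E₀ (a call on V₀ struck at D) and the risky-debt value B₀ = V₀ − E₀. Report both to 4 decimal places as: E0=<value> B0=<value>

E0=174.8048 B0=191.8441

Work the structural quantities from V₀ = 366.6489 against face 337.4500:
d₁ = [ln(V₀/D) + (r + σ²/2)T] / (σ√T)
   = [ln(366.6489/337.4500) + (0.0509 + 0.5·0.1931²)·9.6647] / (0.1931·√9.6647)
   = [0.082987 + 0.672120] / 0.600311 = 1.257860
d₂ = d₁ − σ√T = 1.257860 − 0.600311 = 0.657549
N(d₁) = 0.895779,  N(d₂) = 0.744586,  e^(−rT) = 0.611443
E₀ = V₀·N(d₁) − D·e^(−rT)·N(d₂)
   = 366.6489·0.895779 − 337.4500·0.611443·0.744586 = 174.804776
B₀ = V₀ − E₀ = 366.6489 − 174.804776 = 191.844124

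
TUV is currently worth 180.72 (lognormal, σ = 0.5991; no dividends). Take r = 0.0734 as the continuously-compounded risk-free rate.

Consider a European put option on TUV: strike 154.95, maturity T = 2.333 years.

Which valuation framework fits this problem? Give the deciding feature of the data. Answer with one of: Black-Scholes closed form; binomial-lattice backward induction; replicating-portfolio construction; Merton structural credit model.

Key observation: the strike-154.95 put on TUV is European-exercise on a continuously-modelled lognormal underlying, so its value is a single closed-form evaluation.

framework: Black-Scholes closed form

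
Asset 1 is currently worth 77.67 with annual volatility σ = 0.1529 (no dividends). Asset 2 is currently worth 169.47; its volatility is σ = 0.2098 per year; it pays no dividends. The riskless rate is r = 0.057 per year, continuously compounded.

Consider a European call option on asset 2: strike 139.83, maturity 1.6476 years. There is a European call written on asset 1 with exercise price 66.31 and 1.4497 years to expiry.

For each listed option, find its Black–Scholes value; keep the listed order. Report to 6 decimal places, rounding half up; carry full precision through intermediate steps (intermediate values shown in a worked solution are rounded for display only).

price(asset 2 call K=139.83) = 45.077821
price(asset 1 call K=66.31) = 17.185105

[asset 2 call K=139.83]
σ√T = 0.2098·√1.6476 = 0.269297
d₁ = (ln(S/K) + (r+σ²/2)T) / (σ√T) = (ln(169.47/139.83) + (0.057+0.2098²/2)·1.6476) / 0.269297 = (0.192249 + 0.130174) / 0.269297 = 1.197274
d₂ = d₁ − σ√T = 1.197274 − 0.269297 = 0.927977
e^{−rT} = 0.910362
N(d₁) = 0.884400,  N(d₂) = 0.823290
price = S·N(d₁) − K·e^{−rT}·N(d₂) = 149.879280 − 104.801459 = 45.077821
[asset 1 call K=66.31]
σ√T = 0.1529·√1.4497 = 0.184097
d₁ = (ln(S/K) + (r+σ²/2)T) / (σ√T) = (ln(77.67/66.31) + (0.057+0.1529²/2)·1.4497) / 0.184097 = (0.158128 + 0.099579) / 0.184097 = 1.399845
d₂ = d₁ − σ√T = 1.399845 − 0.184097 = 1.215748
e^{−rT} = 0.920689
N(d₁) = 0.919220,  N(d₂) = 0.887959
price = S·N(d₁) − K·e^{−rT}·N(d₂) = 71.395823 − 54.210718 = 17.185105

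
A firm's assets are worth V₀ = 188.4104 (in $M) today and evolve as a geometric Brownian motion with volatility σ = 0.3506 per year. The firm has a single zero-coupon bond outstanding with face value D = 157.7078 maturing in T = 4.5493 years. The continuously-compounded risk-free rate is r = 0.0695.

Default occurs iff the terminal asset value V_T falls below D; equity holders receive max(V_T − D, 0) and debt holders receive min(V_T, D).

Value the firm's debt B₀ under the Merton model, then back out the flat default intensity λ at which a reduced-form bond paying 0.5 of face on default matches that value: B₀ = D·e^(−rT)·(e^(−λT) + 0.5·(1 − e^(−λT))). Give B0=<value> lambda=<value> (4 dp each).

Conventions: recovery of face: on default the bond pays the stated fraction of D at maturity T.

B0=98.7963 lambda=0.0726

Apply the equity-as-call identities (strike 157.7078, horizon 4.5493 years):
d₁ = [ln(V₀/D) + (r + σ²/2)T] / (σ√T)
   = [ln(188.4104/157.7078) + (0.0695 + 0.5·0.3506²)·4.5493] / (0.3506·√4.5493)
   = [0.177879 + 0.595777] / 0.747798 = 1.034579
d₂ = d₁ − σ√T = 1.034579 − 0.747798 = 0.286781
N(d₁) = 0.849567,  N(d₂) = 0.612860,  e^(−rT) = 0.728931
E₀ = V₀·N(d₁) − D·e^(−rT)·N(d₂)
   = 188.4104·0.849567 − 157.7078·0.728931·0.612860 = 89.614079
B₀ = V₀ − E₀ = 188.4104 − 89.614079 = 98.796321
e^(−λT) = (B₀·e^(rT)/D − 0.5)/(1 − 0.5) = (98.7963·1.371872/157.7078 − 0.5)/0.5 = 0.71882296
λ = −ln(0.71882296)/4.5493 = 0.072569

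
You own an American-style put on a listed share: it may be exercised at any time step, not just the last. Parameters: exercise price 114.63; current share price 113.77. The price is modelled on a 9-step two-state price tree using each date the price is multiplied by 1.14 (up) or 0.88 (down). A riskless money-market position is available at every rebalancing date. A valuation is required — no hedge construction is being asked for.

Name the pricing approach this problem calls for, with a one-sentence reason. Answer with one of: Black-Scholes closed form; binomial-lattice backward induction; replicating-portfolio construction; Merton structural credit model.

framework: binomial-lattice backward induction

Key observation: early exercise of the strike-114.63 put must be checked at each of the 9 dates (spot 113.77), which forces a node-by-node comparison of intrinsic and continuation value backward from expiry.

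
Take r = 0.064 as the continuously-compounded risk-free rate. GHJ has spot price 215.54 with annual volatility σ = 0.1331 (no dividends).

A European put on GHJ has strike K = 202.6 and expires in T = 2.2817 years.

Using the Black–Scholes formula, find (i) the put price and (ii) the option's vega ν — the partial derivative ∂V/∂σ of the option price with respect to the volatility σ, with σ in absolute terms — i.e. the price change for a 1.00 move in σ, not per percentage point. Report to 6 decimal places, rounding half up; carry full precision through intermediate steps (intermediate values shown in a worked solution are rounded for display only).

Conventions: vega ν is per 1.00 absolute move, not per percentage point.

price = 3.037189
ν = 68.223336

σ√T = 0.1331·√2.2817 = 0.201052
d₁ = (ln(S/K) + (r+σ²/2)T) / (σ√T) = (ln(215.54/202.6) + (0.064+0.1331²/2)·2.2817) / 0.201052 = (0.061913 + 0.166240) / 0.201052 = 1.134797
d₂ = d₁ − σ√T = 1.134797 − 0.201052 = 0.933745
e^{−rT} = 0.864133
N(−d₁) = 0.128230,  N(−d₂) = 0.175218
Put price V = K·e^{−rT}·N(−d₂) − S·N(−d₁) = 30.675941 − 27.638752 = 3.037189
φ(d₁) = (1/√(2π))·e^{−d₁²/2} = 0.209544
ν = S·φ(d₁)·√T = 68.223336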